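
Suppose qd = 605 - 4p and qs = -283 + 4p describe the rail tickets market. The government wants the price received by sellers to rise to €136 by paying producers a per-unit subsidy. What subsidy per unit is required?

At a seller price of 136, quantity supplied is -283 + 4·136 = 261.
Buyers absorb 261 only when they pay pb with 605 − 4·pb = 261, i.e. pb = 86.
s = ps − pb = 136 − 86 = 50.

Required subsidy s = €50 per unit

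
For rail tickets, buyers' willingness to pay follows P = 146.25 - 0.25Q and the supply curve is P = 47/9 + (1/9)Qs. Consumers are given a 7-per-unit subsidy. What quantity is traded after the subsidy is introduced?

Q' = 5329/13

Pre-subsidy: 146.25 - 0.25Q = 47/9 + (1/9)Q gives Q* = 5077/13 and P* = 632/13.
With the rebate, buyers effectively pay Pb = Ps − 7, where Ps is the price sellers receive.
On the curves, Pb = 146.25 - 0.25Q and Ps = 47/9 + (1/9)Q; the wedge Ps − Pb = 7 gives 47/9 + (1/9)Q − (146.25 - 0.25Q) = 7, so Q' = 5329/13.
Then Pb = 146.25 − 0.25·(5329/13) = 569/13 and Ps = 47/9 + (1/9)·(5329/13) = 660/13.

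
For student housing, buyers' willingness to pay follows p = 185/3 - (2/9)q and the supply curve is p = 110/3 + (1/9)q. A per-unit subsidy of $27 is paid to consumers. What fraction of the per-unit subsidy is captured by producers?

Pre-subsidy: 185/3 - (2/9)q = 110/3 + (1/9)q gives q* = 75 and p* = 45.
With the rebate, buyers effectively pay pb = ps − 27, where ps is the price sellers receive.
On the curves, pb = 185/3 - (2/9)q and ps = 110/3 + (1/9)q; the wedge ps − pb = 27 gives 110/3 + (1/9)q − (185/3 - (2/9)q) = 27, so q' = 156.
Then pb = 185/3 − (2/9)·156 = 27 and ps = 110/3 + (1/9)·156 = 54.
Buyers' price falls by p* − pb = 45 − 27 = 18; sellers' price rises by ps − p* = 54 − 45 = 9.
So producers capture 9/27 = 1/3 of each unit of subsidy.

Producer share = 1/3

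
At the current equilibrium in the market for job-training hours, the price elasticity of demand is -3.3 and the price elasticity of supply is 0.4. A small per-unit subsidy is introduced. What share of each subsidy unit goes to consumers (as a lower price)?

Consumer share = 4/37

For a small subsidy around the equilibrium, the benefit split depends on the relative slopes, which at a point are proportional to the elasticities.
Buyer share = εs/(εs + |εd|) = 0.4/(0.4 + 3.3) = 4/37; seller share = |εd|/(εs + |εd|) = 33/37.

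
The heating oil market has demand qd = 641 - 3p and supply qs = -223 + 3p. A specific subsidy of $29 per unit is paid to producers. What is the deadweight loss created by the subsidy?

Deadweight loss = $630.75

Pre-subsidy: 641 - 3p = -223 + 3p gives p* = 144, q* = 209.
With the subsidy, sellers receive ps = pb + 29 for each unit, where pb is the price buyers pay.
Supply in terms of pb becomes qs = -223 + 3(pb + 29) = -136 + 3pb. Setting this equal to demand: 641 - 3pb = -136 + 3pb, so pb = 129.5.
Sellers receive ps = 129.5 + 29 = 158.5; q' = 641 − 3·129.5 = 252.5.
The subsidy expands output by 252.5 − 209 = 43.5 past the efficient level; on those units the gap between marginal cost and willingness to pay runs from 0 up to 29.
DWL = ½ × 29 × 43.5 = 630.75.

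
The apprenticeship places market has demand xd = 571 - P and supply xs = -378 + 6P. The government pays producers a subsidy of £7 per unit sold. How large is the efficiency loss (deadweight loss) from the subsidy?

Deadweight loss = £21

Pre-subsidy: 571 - P = -378 + 6P gives P* = 949/7, x* = 3048/7.
With the subsidy, sellers receive Ps = Pb + 7 for each unit, where Pb is the price buyers pay.
Supply in terms of Pb becomes xs = -378 + 6(Pb + 7) = -336 + 6Pb. Setting this equal to demand: 571 - Pb = -336 + 6Pb, so Pb = 907/7.
Sellers receive Ps = 907/7 + 7 = 956/7; x' = 571 − 1·(907/7) = 3090/7.
The subsidy expands output by 3090/7 − 3048/7 = 6 past the efficient level; on those units the gap between marginal cost and willingness to pay runs from 0 up to 7.
DWL = ½ × 7 × 6 = 21.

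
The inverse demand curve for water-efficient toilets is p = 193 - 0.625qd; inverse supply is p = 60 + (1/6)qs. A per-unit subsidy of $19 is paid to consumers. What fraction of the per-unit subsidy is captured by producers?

Pre-subsidy: 193 - 0.625q = 60 + (1/6)q gives q* = 168 and p* = 88.
With the rebate, buyers effectively pay pb = ps − 19, where ps is the price sellers receive.
On the curves, pb = 193 - 0.625q and ps = 60 + (1/6)q; the wedge ps − pb = 19 gives 60 + (1/6)q − (193 - 0.625q) = 19, so q' = 192.
Then pb = 193 − 0.625·192 = 73 and ps = 60 + (1/6)·192 = 92.
Buyers' price falls by p* − pb = 88 − 73 = 15; sellers' price rises by ps − p* = 92 − 88 = 4.
So producers capture 4/19 = 4/19 of each unit of subsidy.

Producer share = 4/19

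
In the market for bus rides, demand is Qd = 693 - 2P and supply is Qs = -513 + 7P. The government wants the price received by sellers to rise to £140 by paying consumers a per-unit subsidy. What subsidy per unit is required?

Required subsidy s = £27 per unit

At a seller price of 140, quantity supplied is -513 + 7·140 = 467.
Buyers absorb 467 only when they pay Pb with 693 − 2·Pb = 467, i.e. Pb = 113.
s = Ps − Pb = 140 − 113 = 27.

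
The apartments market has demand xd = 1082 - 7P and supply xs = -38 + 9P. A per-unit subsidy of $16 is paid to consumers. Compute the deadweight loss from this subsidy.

Pre-subsidy: 1082 - 7P = -38 + 9P gives P* = 70, x* = 592.
With the rebate, buyers effectively pay Pb = Ps − 16, where Ps is the price sellers receive.
Demand in terms of Ps becomes xd = 1082 − 7(Ps − 16) = 1194 - 7Ps. Setting this equal to supply: 1194 - 7Ps = -38 + 9Ps, so Ps = 77.
Buyers pay Pb = 77 − 16 = 61; x' = -38 + 9·77 = 655.
The subsidy expands output by 655 − 592 = 63 past the efficient level; on those units the gap between marginal cost and willingness to pay runs from 0 up to 16.
DWL = ½ × 16 × 63 = 504.

Deadweight loss = $504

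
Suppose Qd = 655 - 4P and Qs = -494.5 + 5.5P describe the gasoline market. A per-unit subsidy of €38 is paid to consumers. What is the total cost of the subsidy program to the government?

Pre-subsidy: 655 - 4P = -494.5 + 5.5P gives P* = 121, Q* = 171.
With the rebate, buyers effectively pay Pb = Ps − 38, where Ps is the price sellers receive.
Demand in terms of Ps becomes Qd = 655 − 4(Ps − 38) = 807 - 4Ps. Setting this equal to supply: 807 - 4Ps = -494.5 + 5.5Ps, so Ps = 137.
Buyers pay Pb = 137 − 38 = 99; Q' = -494.5 + 5.5·137 = 259.
Government outlay = subsidy × quantity = 38 × 259 = 9842.

Government cost = €9842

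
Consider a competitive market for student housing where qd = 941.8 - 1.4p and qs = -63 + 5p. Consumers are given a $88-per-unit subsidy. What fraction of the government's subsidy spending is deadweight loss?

Pre-subsidy: 941.8 - 1.4p = -63 + 5p gives p* = 157, q* = 722.
With the rebate, buyers effectively pay pb = ps − 88, where ps is the price sellers receive.
Demand in terms of ps becomes qd = 941.8 − 1.4(ps − 88) = 1065 - 1.4ps. Setting this equal to supply: 1065 - 1.4ps = -63 + 5ps, so ps = 176.25.
Buyers pay pb = 176.25 − 88 = 88.25; q' = -63 + 5·176.25 = 818.25.
ΔCS = ½(722 + 818.25)(157 − 88.25) = 52946.09375; ΔPS = ½(722 + 818.25)(176.25 − 157) = 14824.90625.
Government spending = 88 × 818.25 = 72006.
DWL = ½ × 88 × (818.25 − 722) = 4235; fraction = 4235 / 72006 = 385/6546.

DWL / government spending = 385/6546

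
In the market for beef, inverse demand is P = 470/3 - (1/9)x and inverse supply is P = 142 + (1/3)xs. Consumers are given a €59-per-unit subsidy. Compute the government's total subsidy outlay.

Pre-subsidy: 470/3 - (1/9)x = 142 + (1/3)x gives x* = 33 and P* = 153.
With the rebate, buyers effectively pay Pb = Ps − 59, where Ps is the price sellers receive.
On the curves, Pb = 470/3 - (1/9)x and Ps = 142 + (1/3)x; the wedge Ps − Pb = 59 gives 142 + (1/3)x − (470/3 - (1/9)x) = 59, so x' = 165.75.
Then Pb = 470/3 − (1/9)·165.75 = 138.25 and Ps = 142 + (1/3)·165.75 = 197.25.
Government outlay = subsidy × quantity = 59 × 165.75 = 9779.25.

Government cost = €9779.25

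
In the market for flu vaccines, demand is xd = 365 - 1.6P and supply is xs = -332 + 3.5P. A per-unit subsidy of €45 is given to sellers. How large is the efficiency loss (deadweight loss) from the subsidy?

Deadweight loss = 18900/17

Pre-subsidy: 365 - 1.6P = -332 + 3.5P gives P* = 410/3, x* = 439/3.
With the subsidy, sellers receive Ps = Pb + 45 for each unit, where Pb is the price buyers pay.
Supply in terms of Pb becomes xs = -332 + 3.5(Pb + 45) = -174.5 + 3.5Pb. Setting this equal to demand: 365 - 1.6Pb = -174.5 + 3.5Pb, so Pb = 5395/51.
Sellers receive Ps = 5395/51 + 45 = 7690/51; x' = 365 − 1.6·(5395/51) = 9983/51.
The subsidy expands output by 9983/51 − 439/3 = 840/17 past the efficient level; on those units the gap between marginal cost and willingness to pay runs from 0 up to 45.
DWL = ½ × 45 × 840/17 = 18900/17.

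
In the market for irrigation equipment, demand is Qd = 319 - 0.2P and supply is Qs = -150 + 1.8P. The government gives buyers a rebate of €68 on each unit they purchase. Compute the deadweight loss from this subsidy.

Deadweight loss = €416.16

Pre-subsidy: 319 - 0.2P = -150 + 1.8P gives P* = 234.5, Q* = 272.1.
With the rebate, buyers effectively pay Pb = Ps − 68, where Ps is the price sellers receive.
Demand in terms of Ps becomes Qd = 319 − 0.2(Ps − 68) = 332.6 - 0.2Ps. Setting this equal to supply: 332.6 - 0.2Ps = -150 + 1.8Ps, so Ps = 241.3.
Buyers pay Pb = 241.3 − 68 = 173.3; Q' = -150 + 1.8·241.3 = 284.34.
The subsidy expands output by 284.34 − 272.1 = 12.24 past the efficient level; on those units the gap between marginal cost and willingness to pay runs from 0 up to 68.
DWL = ½ × 68 × 12.24 = 416.16.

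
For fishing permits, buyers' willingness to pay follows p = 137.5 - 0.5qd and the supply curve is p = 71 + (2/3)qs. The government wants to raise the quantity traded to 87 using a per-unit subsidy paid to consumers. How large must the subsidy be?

At q = 87, from the demand curve buyers pay pb = 137.5 − 0.5·87 = 94; from the supply curve sellers need ps = 71 + (2/3)·87 = 129.
The subsidy must fill the gap: s = ps − pb = 129 − 94 = 35.

Required subsidy s = 35 per unit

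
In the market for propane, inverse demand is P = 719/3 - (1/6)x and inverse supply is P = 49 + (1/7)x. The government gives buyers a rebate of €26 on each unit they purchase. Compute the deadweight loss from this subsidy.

Deadweight loss = €1092

Pre-subsidy: 719/3 - (1/6)x = 49 + (1/7)x gives x* = 616 and P* = 137.
With the rebate, buyers effectively pay Pb = Ps − 26, where Ps is the price sellers receive.
On the curves, Pb = 719/3 - (1/6)x and Ps = 49 + (1/7)x; the wedge Ps − Pb = 26 gives 49 + (1/7)x − (719/3 - (1/6)x) = 26, so x' = 700.
Then Pb = 719/3 − (1/6)·700 = 123 and Ps = 49 + (1/7)·700 = 149.
The subsidy expands output by 700 − 616 = 84 past the efficient level; on those units the gap between marginal cost and willingness to pay runs from 0 up to 26.
DWL = ½ × 26 × 84 = 1092.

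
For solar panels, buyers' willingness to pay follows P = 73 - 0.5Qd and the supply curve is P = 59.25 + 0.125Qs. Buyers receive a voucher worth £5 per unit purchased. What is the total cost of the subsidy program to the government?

Government cost = £150

Pre-subsidy: 73 - 0.5Q = 59.25 + 0.125Q gives Q* = 22 and P* = 62.
With the rebate, buyers effectively pay Pb = Ps − 5, where Ps is the price sellers receive.
On the curves, Pb = 73 - 0.5Q and Ps = 59.25 + 0.125Q; the wedge Ps − Pb = 5 gives 59.25 + 0.125Q − (73 - 0.5Q) = 5, so Q' = 30.
Then Pb = 73 − 0.5·30 = 58 and Ps = 59.25 + 0.125·30 = 63.
Government outlay = subsidy × quantity = 5 × 30 = 150.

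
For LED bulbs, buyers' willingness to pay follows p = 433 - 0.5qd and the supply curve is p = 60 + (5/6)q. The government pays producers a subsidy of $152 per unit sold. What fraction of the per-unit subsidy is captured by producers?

Pre-subsidy: 433 - 0.5q = 60 + (5/6)q gives q* = 279.75 and p* = 293.125.
With the subsidy, sellers receive ps = pb + 152 for each unit, where pb is the price buyers pay.
On the curves, pb = 433 - 0.5q and ps = 60 + (5/6)q; the wedge ps − pb = 152 gives 60 + (5/6)q − (433 - 0.5q) = 152, so q' = 393.75.
Then pb = 433 − 0.5·393.75 = 236.125 and ps = 60 + (5/6)·393.75 = 388.125.
Buyers' price falls by p* − pb = 293.125 − 236.125 = 57; sellers' price rises by ps − p* = 388.125 − 293.125 = 95.
So producers capture 95/152 = 0.625 of each unit of subsidy.

Producer share = 0.625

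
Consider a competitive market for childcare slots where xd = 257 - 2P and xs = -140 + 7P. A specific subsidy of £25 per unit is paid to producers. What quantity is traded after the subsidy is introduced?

Pre-subsidy: 257 - 2P = -140 + 7P gives P* = 397/9, x* = 1519/9.
With the subsidy, sellers receive Ps = Pb + 25 for each unit, where Pb is the price buyers pay.
Supply in terms of Pb becomes xs = -140 + 7(Pb + 25) = 35 + 7Pb. Setting this equal to demand: 257 - 2Pb = 35 + 7Pb, so Pb = 74/3.
Sellers receive Ps = 74/3 + 25 = 149/3; x' = 257 − 2·(74/3) = 623/3.

x' = 623/3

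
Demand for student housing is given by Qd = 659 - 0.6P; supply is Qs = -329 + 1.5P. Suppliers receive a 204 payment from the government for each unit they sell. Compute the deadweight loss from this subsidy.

Pre-subsidy: 659 - 0.6P = -329 + 1.5P gives P* = 9880/21, Q* = 2637/7.
With the subsidy, sellers receive Ps = Pb + 204 for each unit, where Pb is the price buyers pay.
Supply in terms of Pb becomes Qs = -329 + 1.5(Pb + 204) = -23 + 1.5Pb. Setting this equal to demand: 659 - 0.6Pb = -23 + 1.5Pb, so Pb = 6820/21.
Sellers receive Ps = 6820/21 + 204 = 11104/21; Q' = 659 − 0.6·(6820/21) = 3249/7.
The subsidy expands output by 3249/7 − 2637/7 = 612/7 past the efficient level; on those units the gap between marginal cost and willingness to pay runs from 0 up to 204.
DWL = ½ × 204 × 612/7 = 62424/7.

Deadweight loss = 62424/7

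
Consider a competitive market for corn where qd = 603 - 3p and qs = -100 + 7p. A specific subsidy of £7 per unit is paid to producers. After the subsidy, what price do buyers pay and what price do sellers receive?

Buyers pay £65.4; sellers receive £72.4

Pre-subsidy: 603 - 3p = -100 + 7p gives p* = 70.3, q* = 392.1.
With the subsidy, sellers receive ps = pb + 7 for each unit, where pb is the price buyers pay.
Supply in terms of pb becomes qs = -100 + 7(pb + 7) = -51 + 7pb. Setting this equal to demand: 603 - 3pb = -51 + 7pb, so pb = 65.4.
Sellers receive ps = 65.4 + 7 = 72.4; q' = 603 − 3·65.4 = 406.8.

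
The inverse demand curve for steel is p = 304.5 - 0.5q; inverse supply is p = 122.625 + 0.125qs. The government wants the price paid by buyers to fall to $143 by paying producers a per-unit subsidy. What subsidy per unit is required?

Required subsidy s = $20 per unit

At a buyer price of 143, quantity demanded is 609 − 2·143 = 323.
Sellers supply 323 only when they receive ps = 122.625 + 0.125·323 = 163.
s = ps − pb = 163 − 143 = 20.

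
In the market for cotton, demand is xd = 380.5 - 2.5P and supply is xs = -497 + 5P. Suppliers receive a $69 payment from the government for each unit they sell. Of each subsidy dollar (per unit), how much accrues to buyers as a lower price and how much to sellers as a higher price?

Pre-subsidy: 380.5 - 2.5P = -497 + 5P gives P* = 117, x* = 88.
With the subsidy, sellers receive Ps = Pb + 69 for each unit, where Pb is the price buyers pay.
Supply in terms of Pb becomes xs = -497 + 5(Pb + 69) = -152 + 5Pb. Setting this equal to demand: 380.5 - 2.5Pb = -152 + 5Pb, so Pb = 71.
Sellers receive Ps = 71 + 69 = 140; x' = 380.5 − 2.5·71 = 203.
Buyers' price falls by P* − Pb = 117 − 71 = 46; sellers' price rises by Ps − P* = 140 − 117 = 23.

Buyers gain $46 per unit; sellers gain $23 per unit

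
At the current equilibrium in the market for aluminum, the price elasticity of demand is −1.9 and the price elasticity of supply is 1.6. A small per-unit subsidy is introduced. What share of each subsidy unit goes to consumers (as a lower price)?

For a small subsidy around the equilibrium, the benefit split depends on the relative slopes, which at a point are proportional to the elasticities.
Buyer share = εs/(εs + |εd|) = 1.6/(1.6 + 1.9) = 16/35; seller share = |εd|/(εs + |εd|) = 19/35.

Consumer share = 16/35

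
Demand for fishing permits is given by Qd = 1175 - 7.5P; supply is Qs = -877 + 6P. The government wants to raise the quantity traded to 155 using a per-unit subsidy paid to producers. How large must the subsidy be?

At Q = 155, invert demand for the buyer price: Pb = (1175 − 155)/7.5 = 136; invert supply for the seller price: Ps = (155 − (-877))/6 = 172.
The subsidy must fill the gap: s = Ps − Pb = 172 − 136 = 36.

Required subsidy s = 36 per unit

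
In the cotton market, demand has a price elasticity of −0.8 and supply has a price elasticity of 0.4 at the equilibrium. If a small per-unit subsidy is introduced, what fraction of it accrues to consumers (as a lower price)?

For a small subsidy around the equilibrium, the benefit split depends on the relative slopes, which at a point are proportional to the elasticities.
Buyer share = εs/(εs + |εd|) = 0.4/(0.4 + 0.8) = 1/3; seller share = |εd|/(εs + |εd|) = 2/3.

Consumer share = 1/3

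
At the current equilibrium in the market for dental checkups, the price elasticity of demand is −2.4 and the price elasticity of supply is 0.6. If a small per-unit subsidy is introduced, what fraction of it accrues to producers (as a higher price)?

Producer share = 0.8

For a small subsidy around the equilibrium, the benefit split depends on the relative slopes, which at a point are proportional to the elasticities.
Buyer share = εs/(εs + |εd|) = 0.6/(0.6 + 2.4) = 0.2; seller share = |εd|/(εs + |εd|) = 0.8.
So producers capture 0.8 of the subsidy.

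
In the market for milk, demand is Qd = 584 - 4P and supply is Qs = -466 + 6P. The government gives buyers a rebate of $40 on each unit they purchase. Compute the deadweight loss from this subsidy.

Pre-subsidy: 584 - 4P = -466 + 6P gives P* = 105, Q* = 164.
With the rebate, buyers effectively pay Pb = Ps − 40, where Ps is the price sellers receive.
Demand in terms of Ps becomes Qd = 584 − 4(Ps − 40) = 744 - 4Ps. Setting this equal to supply: 744 - 4Ps = -466 + 6Ps, so Ps = 121.
Buyers pay Pb = 121 − 40 = 81; Q' = -466 + 6·121 = 260.
The subsidy expands output by 260 − 164 = 96 past the efficient level; on those units the gap between marginal cost and willingness to pay runs from 0 up to 40.
DWL = ½ × 40 × 96 = 1920.

Deadweight loss = $1920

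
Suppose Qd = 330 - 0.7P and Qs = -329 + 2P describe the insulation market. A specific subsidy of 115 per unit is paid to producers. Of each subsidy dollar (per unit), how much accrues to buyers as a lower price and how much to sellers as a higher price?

Buyers gain 2300/27 per unit; sellers gain 805/27 per unit

Pre-subsidy: 330 - 0.7P = -329 + 2P gives P* = 6590/27, Q* = 4297/27.
With the subsidy, sellers receive Ps = Pb + 115 for each unit, where Pb is the price buyers pay.
Supply in terms of Pb becomes Qs = -329 + 2(Pb + 115) = -99 + 2Pb. Setting this equal to demand: 330 - 0.7Pb = -99 + 2Pb, so Pb = 1430/9.
Sellers receive Ps = 1430/9 + 115 = 2465/9; Q' = 330 − 0.7·(1430/9) = 1969/9.
Buyers' price falls by P* − Pb = 6590/27 − 1430/9 = 2300/27; sellers' price rises by Ps − P* = 2465/9 − 6590/27 = 805/27.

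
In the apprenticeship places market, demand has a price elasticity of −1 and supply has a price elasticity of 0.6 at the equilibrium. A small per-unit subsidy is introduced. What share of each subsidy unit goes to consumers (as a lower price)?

For a small subsidy around the equilibrium, the benefit split depends on the relative slopes, which at a point are proportional to the elasticities.
Buyer share = εs/(εs + |εd|) = 0.6/(0.6 + 1) = 0.375; seller share = |εd|/(εs + |εd|) = 0.625.

Consumer share = 0.375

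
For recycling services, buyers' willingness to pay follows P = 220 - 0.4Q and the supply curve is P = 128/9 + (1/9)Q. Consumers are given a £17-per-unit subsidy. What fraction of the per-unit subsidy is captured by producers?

Pre-subsidy: 220 - 0.4Q = 128/9 + (1/9)Q gives Q* = 9260/23 and P* = 1356/23.
With the rebate, buyers effectively pay Pb = Ps − 17, where Ps is the price sellers receive.
On the curves, Pb = 220 - 0.4Q and Ps = 128/9 + (1/9)Q; the wedge Ps − Pb = 17 gives 128/9 + (1/9)Q − (220 - 0.4Q) = 17, so Q' = 10025/23.
Then Pb = 220 − 0.4·(10025/23) = 1050/23 and Ps = 128/9 + (1/9)·(10025/23) = 1441/23.
Buyers' price falls by P* − Pb = 1356/23 − 1050/23 = 306/23; sellers' price rises by Ps − P* = 1441/23 − 1356/23 = 85/23.
So producers capture (85/23)/17 = 5/23 of each unit of subsidy.

Producer share = 5/23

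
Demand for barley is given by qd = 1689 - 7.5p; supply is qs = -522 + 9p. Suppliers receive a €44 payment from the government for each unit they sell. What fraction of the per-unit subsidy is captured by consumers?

Pre-subsidy: 1689 - 7.5p = -522 + 9p gives p* = 134, q* = 684.
With the subsidy, sellers receive ps = pb + 44 for each unit, where pb is the price buyers pay.
Supply in terms of pb becomes qs = -522 + 9(pb + 44) = -126 + 9pb. Setting this equal to demand: 1689 - 7.5pb = -126 + 9pb, so pb = 110.
Sellers receive ps = 110 + 44 = 154; q' = 1689 − 7.5·110 = 864.
Buyers' price falls by p* − pb = 134 − 110 = 24; sellers' price rises by ps − p* = 154 − 134 = 20.
So consumers capture 24/44 = 6/11 of each unit of subsidy.

Consumer share = 6/11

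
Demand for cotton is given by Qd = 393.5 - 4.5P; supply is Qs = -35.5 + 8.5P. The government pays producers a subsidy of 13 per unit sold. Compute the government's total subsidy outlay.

Government cost = 3682.25

Pre-subsidy: 393.5 - 4.5P = -35.5 + 8.5P gives P* = 33, Q* = 245.
With the subsidy, sellers receive Ps = Pb + 13 for each unit, where Pb is the price buyers pay.
Supply in terms of Pb becomes Qs = -35.5 + 8.5(Pb + 13) = 75 + 8.5Pb. Setting this equal to demand: 393.5 - 4.5Pb = 75 + 8.5Pb, so Pb = 24.5.
Sellers receive Ps = 24.5 + 13 = 37.5; Q' = 393.5 − 4.5·24.5 = 283.25.
Government outlay = subsidy × quantity = 13 × 283.25 = 3682.25.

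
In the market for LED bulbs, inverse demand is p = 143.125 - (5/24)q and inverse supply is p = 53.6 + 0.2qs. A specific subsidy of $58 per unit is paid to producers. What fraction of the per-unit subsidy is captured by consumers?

Consumer share = 25/49

Pre-subsidy: 143.125 - (5/24)q = 53.6 + 0.2q gives q* = 10743/49 and p* = 4775/49.
With the subsidy, sellers receive ps = pb + 58 for each unit, where pb is the price buyers pay.
On the curves, pb = 143.125 - (5/24)q and ps = 53.6 + 0.2q; the wedge ps − pb = 58 gives 53.6 + 0.2q − (143.125 - (5/24)q) = 58, so q' = 2529/7.
Then pb = 143.125 − (5/24)·(2529/7) = 475/7 and ps = 53.6 + 0.2·(2529/7) = 881/7.
Buyers' price falls by p* − pb = 4775/49 − 475/7 = 1450/49; sellers' price rises by ps − p* = 881/7 − 4775/49 = 1392/49.
So consumers capture (1450/49)/58 = 25/49 of each unit of subsidy.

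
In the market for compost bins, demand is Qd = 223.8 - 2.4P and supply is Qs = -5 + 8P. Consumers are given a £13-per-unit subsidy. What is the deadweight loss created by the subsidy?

Deadweight loss = £156

Pre-subsidy: 223.8 - 2.4P = -5 + 8P gives P* = 22, Q* = 171.
With the rebate, buyers effectively pay Pb = Ps − 13, where Ps is the price sellers receive.
Demand in terms of Ps becomes Qd = 223.8 − 2.4(Ps − 13) = 255 - 2.4Ps. Setting this equal to supply: 255 - 2.4Ps = -5 + 8Ps, so Ps = 25.
Buyers pay Pb = 25 − 13 = 12; Q' = -5 + 8·25 = 195.
The subsidy expands output by 195 − 171 = 24 past the efficient level; on those units the gap between marginal cost and willingness to pay runs from 0 up to 13.
DWL = ½ × 13 × 24 = 156.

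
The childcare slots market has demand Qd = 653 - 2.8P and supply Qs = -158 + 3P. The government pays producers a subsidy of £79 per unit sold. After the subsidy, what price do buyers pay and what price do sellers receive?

Buyers pay 2870/29; sellers receive 5161/29

Pre-subsidy: 653 - 2.8P = -158 + 3P gives P* = 4055/29, Q* = 7583/29.
With the subsidy, sellers receive Ps = Pb + 79 for each unit, where Pb is the price buyers pay.
Supply in terms of Pb becomes Qs = -158 + 3(Pb + 79) = 79 + 3Pb. Setting this equal to demand: 653 - 2.8Pb = 79 + 3Pb, so Pb = 2870/29.
Sellers receive Ps = 2870/29 + 79 = 5161/29; Q' = 653 − 2.8·(2870/29) = 10901/29.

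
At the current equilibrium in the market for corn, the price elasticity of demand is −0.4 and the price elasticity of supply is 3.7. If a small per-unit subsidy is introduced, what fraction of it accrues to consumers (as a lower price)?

Consumer share = 37/41

For a small subsidy around the equilibrium, the benefit split depends on the relative slopes, which at a point are proportional to the elasticities.
Buyer share = εs/(εs + |εd|) = 3.7/(3.7 + 0.4) = 37/41; seller share = |εd|/(εs + |εd|) = 4/41.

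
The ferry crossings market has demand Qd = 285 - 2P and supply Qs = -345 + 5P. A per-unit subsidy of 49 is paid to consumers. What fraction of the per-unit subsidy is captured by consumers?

Consumer share = 5/7

Pre-subsidy: 285 - 2P = -345 + 5P gives P* = 90, Q* = 105.
With the rebate, buyers effectively pay Pb = Ps − 49, where Ps is the price sellers receive.
Demand in terms of Ps becomes Qd = 285 − 2(Ps − 49) = 383 - 2Ps. Setting this equal to supply: 383 - 2Ps = -345 + 5Ps, so Ps = 104.
Buyers pay Pb = 104 − 49 = 55; Q' = -345 + 5·104 = 175.
Buyers' price falls by P* − Pb = 90 − 55 = 35; sellers' price rises by Ps − P* = 104 − 90 = 14.
So consumers capture 35/49 = 5/7 of each unit of subsidy.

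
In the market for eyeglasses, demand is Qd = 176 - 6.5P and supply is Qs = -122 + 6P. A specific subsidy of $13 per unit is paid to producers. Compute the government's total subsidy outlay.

Government cost = $800.8

Pre-subsidy: 176 - 6.5P = -122 + 6P gives P* = 23.84, Q* = 21.04.
With the subsidy, sellers receive Ps = Pb + 13 for each unit, where Pb is the price buyers pay.
Supply in terms of Pb becomes Qs = -122 + 6(Pb + 13) = -44 + 6Pb. Setting this equal to demand: 176 - 6.5Pb = -44 + 6Pb, so Pb = 17.6.
Sellers receive Ps = 17.6 + 13 = 30.6; Q' = 176 − 6.5·17.6 = 61.6.
Government outlay = subsidy × quantity = 13 × 61.6 = 800.8.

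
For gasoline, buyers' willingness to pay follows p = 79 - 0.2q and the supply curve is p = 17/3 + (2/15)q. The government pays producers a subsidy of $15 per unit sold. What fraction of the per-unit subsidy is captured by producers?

Producer share = 0.4

Pre-subsidy: 79 - 0.2q = 17/3 + (2/15)q gives q* = 220 and p* = 35.
With the subsidy, sellers receive ps = pb + 15 for each unit, where pb is the price buyers pay.
On the curves, pb = 79 - 0.2q and ps = 17/3 + (2/15)q; the wedge ps − pb = 15 gives 17/3 + (2/15)q − (79 - 0.2q) = 15, so q' = 265.
Then pb = 79 − 0.2·265 = 26 and ps = 17/3 + (2/15)·265 = 41.
Buyers' price falls by p* − pb = 35 − 26 = 9; sellers' price rises by ps − p* = 41 − 35 = 6.
So producers capture 6/15 = 0.4 of each unit of subsidy.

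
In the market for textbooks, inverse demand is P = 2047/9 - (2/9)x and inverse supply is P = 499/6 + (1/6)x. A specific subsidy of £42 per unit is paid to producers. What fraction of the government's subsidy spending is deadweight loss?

DWL / government spending = 54/479

Pre-subsidy: 2047/9 - (2/9)x = 499/6 + (1/6)x gives x* = 371 and P* = 145.
With the subsidy, sellers receive Ps = Pb + 42 for each unit, where Pb is the price buyers pay.
On the curves, Pb = 2047/9 - (2/9)x and Ps = 499/6 + (1/6)x; the wedge Ps − Pb = 42 gives 499/6 + (1/6)x − (2047/9 - (2/9)x) = 42, so x' = 479.
Then Pb = 2047/9 − (2/9)·479 = 121 and Ps = 499/6 + (1/6)·479 = 163.
ΔCS = ½(371 + 479)(145 − 121) = 10200; ΔPS = ½(371 + 479)(163 − 145) = 7650.
Government spending = 42 × 479 = 20118.
DWL = ½ × 42 × (479 − 371) = 2268; fraction = 2268 / 20118 = 54/479.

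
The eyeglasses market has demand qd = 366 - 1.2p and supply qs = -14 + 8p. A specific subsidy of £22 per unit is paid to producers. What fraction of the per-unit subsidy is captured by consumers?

Consumer share = 20/23

Pre-subsidy: 366 - 1.2p = -14 + 8p gives p* = 950/23, q* = 7278/23.
With the subsidy, sellers receive ps = pb + 22 for each unit, where pb is the price buyers pay.
Supply in terms of pb becomes qs = -14 + 8(pb + 22) = 162 + 8pb. Setting this equal to demand: 366 - 1.2pb = 162 + 8pb, so pb = 510/23.
Sellers receive ps = 510/23 + 22 = 1016/23; q' = 366 − 1.2·(510/23) = 7806/23.
Buyers' price falls by p* − pb = 950/23 − 510/23 = 440/23; sellers' price rises by ps − p* = 1016/23 − 950/23 = 66/23.
So consumers capture (440/23)/22 = 20/23 of each unit of subsidy.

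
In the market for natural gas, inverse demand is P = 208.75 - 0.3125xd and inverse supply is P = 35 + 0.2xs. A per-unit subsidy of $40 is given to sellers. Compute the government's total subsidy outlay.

Pre-subsidy: 208.75 - 0.3125x = 35 + 0.2x gives x* = 13900/41 and P* = 4215/41.
With the subsidy, sellers receive Ps = Pb + 40 for each unit, where Pb is the price buyers pay.
On the curves, Pb = 208.75 - 0.3125x and Ps = 35 + 0.2x; the wedge Ps − Pb = 40 gives 35 + 0.2x − (208.75 - 0.3125x) = 40, so x' = 17100/41.
Then Pb = 208.75 − 0.3125·(17100/41) = 3215/41 and Ps = 35 + 0.2·(17100/41) = 4855/41.
Government outlay = subsidy × quantity = 40 × 17100/41 = 684000/41.

Government cost = 684000/41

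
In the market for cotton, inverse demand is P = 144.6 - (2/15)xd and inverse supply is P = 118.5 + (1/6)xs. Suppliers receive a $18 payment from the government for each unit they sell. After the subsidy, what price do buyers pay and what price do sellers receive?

Pre-subsidy: 144.6 - (2/15)x = 118.5 + (1/6)x gives x* = 87 and P* = 133.
With the subsidy, sellers receive Ps = Pb + 18 for each unit, where Pb is the price buyers pay.
On the curves, Pb = 144.6 - (2/15)x and Ps = 118.5 + (1/6)x; the wedge Ps − Pb = 18 gives 118.5 + (1/6)x − (144.6 - (2/15)x) = 18, so x' = 147.
Then Pb = 144.6 − (2/15)·147 = 125 and Ps = 118.5 + (1/6)·147 = 143.

Buyers pay $125; sellers receive $143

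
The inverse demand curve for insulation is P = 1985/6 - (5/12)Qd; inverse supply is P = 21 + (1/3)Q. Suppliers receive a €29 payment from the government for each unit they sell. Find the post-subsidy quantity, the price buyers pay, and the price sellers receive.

Q' = 4066/9; buyers pay 3850/27; sellers receive 4633/27

Pre-subsidy: 1985/6 - (5/12)Q = 21 + (1/3)Q gives Q* = 3718/9 and P* = 4285/27.
With the subsidy, sellers receive Ps = Pb + 29 for each unit, where Pb is the price buyers pay.
On the curves, Pb = 1985/6 - (5/12)Q and Ps = 21 + (1/3)Q; the wedge Ps − Pb = 29 gives 21 + (1/3)Q − (1985/6 - (5/12)Q) = 29, so Q' = 4066/9.
Then Pb = 1985/6 − (5/12)·(4066/9) = 3850/27 and Ps = 21 + (1/3)·(4066/9) = 4633/27.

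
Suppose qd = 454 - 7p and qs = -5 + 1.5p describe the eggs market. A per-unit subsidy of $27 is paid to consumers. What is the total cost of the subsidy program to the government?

Government cost = 50193/17

Pre-subsidy: 454 - 7p = -5 + 1.5p gives p* = 54, q* = 76.
With the rebate, buyers effectively pay pb = ps − 27, where ps is the price sellers receive.
Demand in terms of ps becomes qd = 454 − 7(ps − 27) = 643 - 7ps. Setting this equal to supply: 643 - 7ps = -5 + 1.5ps, so ps = 1296/17.
Buyers pay pb = 1296/17 − 27 = 837/17; q' = -5 + 1.5·(1296/17) = 1859/17.
Government outlay = subsidy × quantity = 27 × 1859/17 = 50193/17.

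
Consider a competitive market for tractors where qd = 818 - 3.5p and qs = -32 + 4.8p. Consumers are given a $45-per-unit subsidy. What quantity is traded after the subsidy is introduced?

Pre-subsidy: 818 - 3.5p = -32 + 4.8p gives p* = 8500/83, q* = 38144/83.
With the rebate, buyers effectively pay pb = ps − 45, where ps is the price sellers receive.
Demand in terms of ps becomes qd = 818 − 3.5(ps − 45) = 975.5 - 3.5ps. Setting this equal to supply: 975.5 - 3.5ps = -32 + 4.8ps, so ps = 10075/83.
Buyers pay pb = 10075/83 − 45 = 6340/83; q' = -32 + 4.8·(10075/83) = 45704/83.

q' = 45704/83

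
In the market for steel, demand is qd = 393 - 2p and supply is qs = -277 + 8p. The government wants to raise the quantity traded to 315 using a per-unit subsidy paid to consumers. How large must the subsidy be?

Required subsidy s = 35 per unit

At q = 315, invert demand for the buyer price: pb = (393 − 315)/2 = 39; invert supply for the seller price: ps = (315 − (-277))/8 = 74.
The subsidy must fill the gap: s = ps − pb = 74 − 39 = 35.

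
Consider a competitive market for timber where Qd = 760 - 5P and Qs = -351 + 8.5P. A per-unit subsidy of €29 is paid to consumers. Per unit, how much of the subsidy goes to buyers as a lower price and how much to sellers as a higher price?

Buyers gain 493/27 per unit; sellers gain 290/27 per unit

Pre-subsidy: 760 - 5P = -351 + 8.5P gives P* = 2222/27, Q* = 9410/27.
With the rebate, buyers effectively pay Pb = Ps − 29, where Ps is the price sellers receive.
Demand in terms of Ps becomes Qd = 760 − 5(Ps − 29) = 905 - 5Ps. Setting this equal to supply: 905 - 5Ps = -351 + 8.5Ps, so Ps = 2512/27.
Buyers pay Pb = 2512/27 − 29 = 1729/27; Q' = -351 + 8.5·(2512/27) = 11875/27.
Buyers' price falls by P* − Pb = 2222/27 − 1729/27 = 493/27; sellers' price rises by Ps − P* = 2512/27 − 2222/27 = 290/27.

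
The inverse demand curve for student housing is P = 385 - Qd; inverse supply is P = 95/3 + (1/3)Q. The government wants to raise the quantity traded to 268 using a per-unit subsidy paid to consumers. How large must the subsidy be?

Required subsidy s = 4 per unit

At Q = 268, from the demand curve buyers pay Pb = 385 − 1·268 = 117; from the supply curve sellers need Ps = 95/3 + (1/3)·268 = 121.
The subsidy must fill the gap: s = Ps − Pb = 121 − 117 = 4.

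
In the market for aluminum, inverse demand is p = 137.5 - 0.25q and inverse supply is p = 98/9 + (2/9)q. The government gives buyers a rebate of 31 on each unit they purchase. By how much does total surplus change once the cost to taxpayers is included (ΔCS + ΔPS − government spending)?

Net change in total surplus = -17298/17

Pre-subsidy: 137.5 - 0.25q = 98/9 + (2/9)q gives q* = 4558/17 and p* = 1198/17.
With the rebate, buyers effectively pay pb = ps − 31, where ps is the price sellers receive.
On the curves, pb = 137.5 - 0.25q and ps = 98/9 + (2/9)q; the wedge ps − pb = 31 gives 98/9 + (2/9)q − (137.5 - 0.25q) = 31, so q' = 5674/17.
Then pb = 137.5 − 0.25·(5674/17) = 919/17 and ps = 98/9 + (2/9)·(5674/17) = 1446/17.
ΔCS = ½(4558/17 + 5674/17)(1198/17 − 919/17) = 1427364/289; ΔPS = ½(4558/17 + 5674/17)(1446/17 − 1198/17) = 1268768/289.
Government spending = 31 × 5674/17 = 175894/17.
Net change = 1427364/289 + 1268768/289 − 175894/17 = -17298/17. The loss equals the DWL triangle ½·31·1116/17.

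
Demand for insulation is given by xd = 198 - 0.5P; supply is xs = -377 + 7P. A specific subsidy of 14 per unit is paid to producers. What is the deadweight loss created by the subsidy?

Deadweight loss = 686/15

Pre-subsidy: 198 - 0.5P = -377 + 7P gives P* = 230/3, x* = 479/3.
With the subsidy, sellers receive Ps = Pb + 14 for each unit, where Pb is the price buyers pay.
Supply in terms of Pb becomes xs = -377 + 7(Pb + 14) = -279 + 7Pb. Setting this equal to demand: 198 - 0.5Pb = -279 + 7Pb, so Pb = 63.6.
Sellers receive Ps = 63.6 + 14 = 77.6; x' = 198 − 0.5·63.6 = 166.2.
The subsidy expands output by 166.2 − 479/3 = 98/15 past the efficient level; on those units the gap between marginal cost and willingness to pay runs from 0 up to 14.
DWL = ½ × 14 × 98/15 = 686/15.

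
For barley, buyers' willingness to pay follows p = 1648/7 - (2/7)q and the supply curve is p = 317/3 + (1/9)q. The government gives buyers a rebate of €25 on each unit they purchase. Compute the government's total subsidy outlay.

Government cost = €9750

Pre-subsidy: 1648/7 - (2/7)q = 317/3 + (1/9)q gives q* = 327 and p* = 142.
With the rebate, buyers effectively pay pb = ps − 25, where ps is the price sellers receive.
On the curves, pb = 1648/7 - (2/7)q and ps = 317/3 + (1/9)q; the wedge ps − pb = 25 gives 317/3 + (1/9)q − (1648/7 - (2/7)q) = 25, so q' = 390.
Then pb = 1648/7 − (2/7)·390 = 124 and ps = 317/3 + (1/9)·390 = 149.
Government outlay = subsidy × quantity = 25 × 390 = 9750.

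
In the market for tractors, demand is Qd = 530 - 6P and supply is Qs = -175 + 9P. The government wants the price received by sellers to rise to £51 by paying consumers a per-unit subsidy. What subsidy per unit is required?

Required subsidy s = £10 per unit

At a seller price of 51, quantity supplied is -175 + 9·51 = 284.
Buyers absorb 284 only when they pay Pb with 530 − 6·Pb = 284, i.e. Pb = 41.
s = Ps − Pb = 51 − 41 = 10.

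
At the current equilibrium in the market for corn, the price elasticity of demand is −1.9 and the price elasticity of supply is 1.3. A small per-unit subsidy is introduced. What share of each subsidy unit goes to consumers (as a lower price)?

Consumer share = 0.40625

For a small subsidy around the equilibrium, the benefit split depends on the relative slopes, which at a point are proportional to the elasticities.
Buyer share = εs/(εs + |εd|) = 1.3/(1.3 + 1.9) = 0.40625; seller share = |εd|/(εs + |εd|) = 0.59375.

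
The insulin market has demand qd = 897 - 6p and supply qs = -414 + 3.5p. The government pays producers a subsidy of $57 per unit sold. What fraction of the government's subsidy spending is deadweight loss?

Pre-subsidy: 897 - 6p = -414 + 3.5p gives p* = 138, q* = 69.
With the subsidy, sellers receive ps = pb + 57 for each unit, where pb is the price buyers pay.
Supply in terms of pb becomes qs = -414 + 3.5(pb + 57) = -214.5 + 3.5pb. Setting this equal to demand: 897 - 6pb = -214.5 + 3.5pb, so pb = 117.
Sellers receive ps = 117 + 57 = 174; q' = 897 − 6·117 = 195.
ΔCS = ½(69 + 195)(138 − 117) = 2772; ΔPS = ½(69 + 195)(174 − 138) = 4752.
Government spending = 57 × 195 = 11115.
DWL = ½ × 57 × (195 − 69) = 3591; fraction = 3591 / 11115 = 21/65.

DWL / government spending = 21/65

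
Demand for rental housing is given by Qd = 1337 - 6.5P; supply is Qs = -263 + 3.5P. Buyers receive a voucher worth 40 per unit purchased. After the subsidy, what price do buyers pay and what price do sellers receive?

Buyers pay 146; sellers receive 186

Pre-subsidy: 1337 - 6.5P = -263 + 3.5P gives P* = 160, Q* = 297.
With the rebate, buyers effectively pay Pb = Ps − 40, where Ps is the price sellers receive.
Demand in terms of Ps becomes Qd = 1337 − 6.5(Ps − 40) = 1597 - 6.5Ps. Setting this equal to supply: 1597 - 6.5Ps = -263 + 3.5Ps, so Ps = 186.
Buyers pay Pb = 186 − 40 = 146; Q' = -263 + 3.5·186 = 388.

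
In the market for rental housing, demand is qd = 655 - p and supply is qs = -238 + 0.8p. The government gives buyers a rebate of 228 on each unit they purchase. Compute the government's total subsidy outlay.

Government cost = 177992/3

Pre-subsidy: 655 - p = -238 + 0.8p gives p* = 4465/9, q* = 1430/9.
With the rebate, buyers effectively pay pb = ps − 228, where ps is the price sellers receive.
Demand in terms of ps becomes qd = 655 − 1(ps − 228) = 883 - ps. Setting this equal to supply: 883 - ps = -238 + 0.8ps, so ps = 5605/9.
Buyers pay pb = 5605/9 − 228 = 3553/9; q' = -238 + 0.8·(5605/9) = 2342/9.
Government outlay = subsidy × quantity = 228 × 2342/9 = 177992/3.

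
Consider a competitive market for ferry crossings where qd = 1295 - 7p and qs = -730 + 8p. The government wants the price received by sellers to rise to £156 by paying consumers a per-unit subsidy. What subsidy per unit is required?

At a seller price of 156, quantity supplied is -730 + 8·156 = 518.
Buyers absorb 518 only when they pay pb with 1295 − 7·pb = 518, i.e. pb = 111.
s = ps − pb = 156 − 111 = 45.

Required subsidy s = £45 per unit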